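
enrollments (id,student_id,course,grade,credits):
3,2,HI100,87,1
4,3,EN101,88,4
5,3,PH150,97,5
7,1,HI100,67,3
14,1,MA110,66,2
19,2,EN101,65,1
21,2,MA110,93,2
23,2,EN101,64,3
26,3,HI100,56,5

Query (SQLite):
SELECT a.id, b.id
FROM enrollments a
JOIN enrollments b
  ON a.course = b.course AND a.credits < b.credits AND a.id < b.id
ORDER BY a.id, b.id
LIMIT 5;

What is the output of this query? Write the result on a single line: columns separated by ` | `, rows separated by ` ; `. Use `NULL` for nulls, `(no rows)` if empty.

Pairs (a,b) with same course, a.credits < b.credits, a.id < b.id.
course groups: EN101:{4,19,23} HI100:{3,7,26} MA110:{14,21} PH150:{5}
Ordered by (a.id, b.id); first 5.

3 | 7 ; 3 | 26 ; 7 | 26 ; 19 | 23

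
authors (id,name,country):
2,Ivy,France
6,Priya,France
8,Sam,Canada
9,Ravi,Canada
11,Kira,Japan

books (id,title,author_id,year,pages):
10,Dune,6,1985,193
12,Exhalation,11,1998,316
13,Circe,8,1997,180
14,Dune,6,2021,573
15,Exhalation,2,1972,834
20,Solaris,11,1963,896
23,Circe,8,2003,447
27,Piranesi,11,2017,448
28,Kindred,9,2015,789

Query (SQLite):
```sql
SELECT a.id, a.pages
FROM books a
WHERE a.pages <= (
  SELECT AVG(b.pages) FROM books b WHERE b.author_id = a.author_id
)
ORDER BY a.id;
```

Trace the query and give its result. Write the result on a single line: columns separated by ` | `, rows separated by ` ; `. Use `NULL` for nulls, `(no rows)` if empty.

10 | 193 ; 12 | 316 ; 13 | 180 ; 15 | 834 ; 27 | 448 ; 28 | 789

For each books row a, compute AVG(pages) over rows sharing a.author_id.
Keep row a if a.pages <= that per-group AVG.
  author_id=2: AVG(pages) = 834.0
  author_id=6: AVG(pages) = 383.0
  author_id=8: AVG(pages) = 313.5
  author_id=9: AVG(pages) = 789.0
  author_id=11: AVG(pages) = 553.333333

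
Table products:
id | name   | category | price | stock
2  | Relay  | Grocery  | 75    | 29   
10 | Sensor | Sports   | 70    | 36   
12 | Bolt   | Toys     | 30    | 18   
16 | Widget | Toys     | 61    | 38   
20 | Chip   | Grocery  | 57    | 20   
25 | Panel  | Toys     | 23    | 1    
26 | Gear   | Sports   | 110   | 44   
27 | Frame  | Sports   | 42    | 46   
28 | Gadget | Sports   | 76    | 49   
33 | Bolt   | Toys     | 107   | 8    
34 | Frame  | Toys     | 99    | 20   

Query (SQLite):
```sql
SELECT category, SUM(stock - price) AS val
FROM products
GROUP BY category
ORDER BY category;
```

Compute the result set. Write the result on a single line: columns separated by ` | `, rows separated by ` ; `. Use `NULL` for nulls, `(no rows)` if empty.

For each row compute stock - price.
Group by category; take SUM of the expression per group.
  Grocery: ids {2, 20} → SUM(stock - price)=-83
  Sports: ids {10, 26, 27, 28} → SUM(stock - price)=-123
  Toys: ids {12, 16, 25, 33, 34} → SUM(stock - price)=-235

Grocery | -83 ; Sports | -123 ; Toys | -235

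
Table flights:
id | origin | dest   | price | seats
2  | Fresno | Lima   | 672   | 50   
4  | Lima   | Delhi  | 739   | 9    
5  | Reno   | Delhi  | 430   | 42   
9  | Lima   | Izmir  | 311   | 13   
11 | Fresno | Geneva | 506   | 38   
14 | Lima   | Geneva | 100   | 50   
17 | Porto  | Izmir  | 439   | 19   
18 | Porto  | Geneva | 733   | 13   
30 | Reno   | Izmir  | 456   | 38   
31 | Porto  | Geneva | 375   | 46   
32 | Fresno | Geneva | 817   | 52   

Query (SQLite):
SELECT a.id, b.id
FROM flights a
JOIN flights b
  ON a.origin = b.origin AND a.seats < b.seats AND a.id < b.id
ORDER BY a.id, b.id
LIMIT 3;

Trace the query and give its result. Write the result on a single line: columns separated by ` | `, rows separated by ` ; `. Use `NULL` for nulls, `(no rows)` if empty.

2 | 32 ; 4 | 9 ; 4 | 14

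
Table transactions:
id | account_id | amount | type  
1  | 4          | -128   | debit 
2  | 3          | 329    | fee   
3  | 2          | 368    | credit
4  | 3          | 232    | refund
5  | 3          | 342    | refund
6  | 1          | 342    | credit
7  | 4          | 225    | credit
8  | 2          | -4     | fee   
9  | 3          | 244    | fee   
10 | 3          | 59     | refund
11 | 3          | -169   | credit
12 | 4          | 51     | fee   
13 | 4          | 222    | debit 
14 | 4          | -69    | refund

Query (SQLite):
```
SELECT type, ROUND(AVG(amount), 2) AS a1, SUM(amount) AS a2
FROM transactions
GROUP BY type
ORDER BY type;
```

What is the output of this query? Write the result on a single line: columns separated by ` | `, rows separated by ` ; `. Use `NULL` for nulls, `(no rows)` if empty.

credit | 191.5 | 766 ; debit | 47 | 94 ; fee | 155 | 620 ; refund | 141 | 564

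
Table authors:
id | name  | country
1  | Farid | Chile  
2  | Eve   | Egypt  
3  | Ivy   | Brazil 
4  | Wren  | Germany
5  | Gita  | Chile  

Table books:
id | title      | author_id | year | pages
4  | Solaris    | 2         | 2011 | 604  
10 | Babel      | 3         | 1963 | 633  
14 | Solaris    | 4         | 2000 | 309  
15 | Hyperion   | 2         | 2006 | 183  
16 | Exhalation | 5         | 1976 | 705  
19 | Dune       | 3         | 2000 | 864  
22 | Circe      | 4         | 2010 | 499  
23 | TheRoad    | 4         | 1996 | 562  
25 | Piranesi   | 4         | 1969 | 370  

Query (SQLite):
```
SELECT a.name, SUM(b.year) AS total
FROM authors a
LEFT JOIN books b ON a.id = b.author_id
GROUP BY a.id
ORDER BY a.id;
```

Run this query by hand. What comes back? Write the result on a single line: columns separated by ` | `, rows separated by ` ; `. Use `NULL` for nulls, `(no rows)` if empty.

LEFT JOIN keeps every authors row; unmatched ones get NULL for books columns.
Group by authors.id and compute SUM(b.year). SUM over an all-NULL group is NULL.
  1: ids {—} → SUM(b.year)=NULL
  2: ids {4, 15} → SUM(b.year)=4017
  3: ids {10, 19} → SUM(b.year)=3963
  4: ids {14, 22, 23, 25} → SUM(b.year)=7975
  5: ids {16} → SUM(b.year)=1976

Farid | NULL ; Eve | 4017 ; Ivy | 3963 ; Wren | 7975 ; Gita | 1976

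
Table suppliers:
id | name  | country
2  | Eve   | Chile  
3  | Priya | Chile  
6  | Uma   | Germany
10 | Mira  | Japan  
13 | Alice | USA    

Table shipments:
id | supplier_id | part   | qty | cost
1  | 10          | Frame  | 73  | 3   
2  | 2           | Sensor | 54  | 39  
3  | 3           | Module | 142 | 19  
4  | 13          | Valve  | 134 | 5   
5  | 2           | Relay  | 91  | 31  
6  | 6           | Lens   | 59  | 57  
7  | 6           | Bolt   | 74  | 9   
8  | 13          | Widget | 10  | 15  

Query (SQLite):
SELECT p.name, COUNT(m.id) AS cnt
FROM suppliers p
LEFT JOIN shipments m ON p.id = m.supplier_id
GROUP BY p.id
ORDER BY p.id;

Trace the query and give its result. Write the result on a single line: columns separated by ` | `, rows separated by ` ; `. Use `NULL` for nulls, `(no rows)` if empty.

LEFT JOIN keeps every suppliers row; unmatched ones get NULL for shipments columns.
Group by suppliers.id and compute COUNT(m.id). COUNT(col) of an all-NULL group is 0.
  2: ids {2, 5} → COUNT(m.id)=2
  3: ids {3} → COUNT(m.id)=1
  6: ids {6, 7} → COUNT(m.id)=2
  10: ids {1} → COUNT(m.id)=1
  13: ids {4, 8} → COUNT(m.id)=2

Eve | 2 ; Priya | 1 ; Uma | 2 ; Mira | 1 ; Alice | 2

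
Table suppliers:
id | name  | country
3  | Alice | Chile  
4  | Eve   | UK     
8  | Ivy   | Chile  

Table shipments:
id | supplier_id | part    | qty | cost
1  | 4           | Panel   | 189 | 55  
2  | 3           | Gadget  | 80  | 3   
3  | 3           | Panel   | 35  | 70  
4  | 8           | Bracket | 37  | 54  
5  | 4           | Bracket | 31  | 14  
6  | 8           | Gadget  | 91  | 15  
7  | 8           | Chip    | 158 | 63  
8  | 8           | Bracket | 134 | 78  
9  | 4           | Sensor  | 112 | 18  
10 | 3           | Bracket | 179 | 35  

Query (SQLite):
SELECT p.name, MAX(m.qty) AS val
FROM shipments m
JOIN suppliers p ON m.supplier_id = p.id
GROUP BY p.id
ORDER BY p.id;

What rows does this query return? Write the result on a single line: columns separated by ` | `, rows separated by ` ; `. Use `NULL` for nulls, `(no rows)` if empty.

Alice | 179 ; Eve | 189 ; Ivy | 158

Join each shipments row to its suppliers via supplier_id.
Group joined rows by suppliers.id; compute MAX(m.qty) per group.
  3: ids {2, 3, 10} → MAX(m.qty)=179
  4: ids {1, 5, 9} → MAX(m.qty)=189
  8: ids {4, 6, 7, 8} → MAX(m.qty)=158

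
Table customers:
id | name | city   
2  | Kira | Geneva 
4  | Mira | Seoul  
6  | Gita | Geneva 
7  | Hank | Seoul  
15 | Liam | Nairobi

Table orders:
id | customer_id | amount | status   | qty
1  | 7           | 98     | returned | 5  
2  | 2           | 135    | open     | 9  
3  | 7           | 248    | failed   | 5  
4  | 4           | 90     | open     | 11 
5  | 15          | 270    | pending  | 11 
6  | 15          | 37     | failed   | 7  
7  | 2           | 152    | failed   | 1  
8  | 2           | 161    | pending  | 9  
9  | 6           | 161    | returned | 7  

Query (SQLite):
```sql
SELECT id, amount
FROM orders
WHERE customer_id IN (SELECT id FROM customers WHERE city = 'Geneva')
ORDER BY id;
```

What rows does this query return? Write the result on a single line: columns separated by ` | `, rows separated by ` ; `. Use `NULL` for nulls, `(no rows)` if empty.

Inner query: customers.id where city = 'Geneva'.
Outer: keep orders rows whose customer_id is in that set.
Inner query → {2, 6}

2 | 135 ; 7 | 152 ; 8 | 161 ; 9 | 161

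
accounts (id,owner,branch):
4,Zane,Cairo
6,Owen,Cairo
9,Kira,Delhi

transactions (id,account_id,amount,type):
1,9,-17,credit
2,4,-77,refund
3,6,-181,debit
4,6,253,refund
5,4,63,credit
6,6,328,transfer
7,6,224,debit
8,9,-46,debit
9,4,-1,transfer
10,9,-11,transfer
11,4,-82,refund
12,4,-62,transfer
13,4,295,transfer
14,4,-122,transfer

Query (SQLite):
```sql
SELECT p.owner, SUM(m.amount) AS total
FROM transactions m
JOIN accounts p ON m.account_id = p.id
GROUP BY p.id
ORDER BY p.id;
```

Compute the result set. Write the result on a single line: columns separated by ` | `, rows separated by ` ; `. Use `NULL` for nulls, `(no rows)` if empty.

Join each transactions row to its accounts via account_id.
Group joined rows by accounts.id; compute SUM(m.amount) per group.
  4: ids {2, 5, 9, 11, 12, 13, 14} → SUM(m.amount)=14
  6: ids {3, 4, 6, 7} → SUM(m.amount)=624
  9: ids {1, 8, 10} → SUM(m.amount)=-74

Zane | 14 ; Owen | 624 ; Kira | -74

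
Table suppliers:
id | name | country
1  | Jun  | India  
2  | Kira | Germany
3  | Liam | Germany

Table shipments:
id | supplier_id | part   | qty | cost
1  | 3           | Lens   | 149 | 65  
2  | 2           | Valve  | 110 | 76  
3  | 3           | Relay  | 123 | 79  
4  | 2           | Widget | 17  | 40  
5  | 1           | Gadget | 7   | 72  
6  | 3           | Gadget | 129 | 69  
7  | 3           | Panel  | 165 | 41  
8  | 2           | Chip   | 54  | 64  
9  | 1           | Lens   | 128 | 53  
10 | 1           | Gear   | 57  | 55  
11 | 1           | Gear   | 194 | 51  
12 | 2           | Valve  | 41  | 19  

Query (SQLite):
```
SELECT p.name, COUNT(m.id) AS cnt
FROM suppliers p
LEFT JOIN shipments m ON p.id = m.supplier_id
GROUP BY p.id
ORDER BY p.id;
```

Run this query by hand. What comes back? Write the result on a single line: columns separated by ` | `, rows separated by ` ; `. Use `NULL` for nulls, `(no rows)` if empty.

Jun | 4 ; Kira | 4 ; Liam | 4

LEFT JOIN keeps every suppliers row; unmatched ones get NULL for shipments columns.
Group by suppliers.id and compute COUNT(m.id). COUNT(col) of an all-NULL group is 0.
  1: ids {5, 9, 10, 11} → COUNT(m.id)=4
  2: ids {2, 4, 8, 12} → COUNT(m.id)=4
  3: ids {1, 3, 6, 7} → COUNT(m.id)=4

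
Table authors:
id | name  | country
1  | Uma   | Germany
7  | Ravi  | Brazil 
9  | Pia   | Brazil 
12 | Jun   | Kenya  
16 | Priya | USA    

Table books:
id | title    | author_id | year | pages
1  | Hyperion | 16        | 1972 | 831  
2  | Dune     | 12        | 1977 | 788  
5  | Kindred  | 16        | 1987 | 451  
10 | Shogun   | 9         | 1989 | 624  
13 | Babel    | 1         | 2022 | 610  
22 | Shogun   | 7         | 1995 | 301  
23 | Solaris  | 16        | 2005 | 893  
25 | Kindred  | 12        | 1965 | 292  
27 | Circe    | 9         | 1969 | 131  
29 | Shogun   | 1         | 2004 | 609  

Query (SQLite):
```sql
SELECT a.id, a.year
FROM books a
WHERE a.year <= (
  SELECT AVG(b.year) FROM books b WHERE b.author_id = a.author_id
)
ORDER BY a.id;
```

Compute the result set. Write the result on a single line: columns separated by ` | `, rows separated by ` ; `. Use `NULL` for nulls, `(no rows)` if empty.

1 | 1972 ; 5 | 1987 ; 22 | 1995 ; 25 | 1965 ; 27 | 1969 ; 29 | 2004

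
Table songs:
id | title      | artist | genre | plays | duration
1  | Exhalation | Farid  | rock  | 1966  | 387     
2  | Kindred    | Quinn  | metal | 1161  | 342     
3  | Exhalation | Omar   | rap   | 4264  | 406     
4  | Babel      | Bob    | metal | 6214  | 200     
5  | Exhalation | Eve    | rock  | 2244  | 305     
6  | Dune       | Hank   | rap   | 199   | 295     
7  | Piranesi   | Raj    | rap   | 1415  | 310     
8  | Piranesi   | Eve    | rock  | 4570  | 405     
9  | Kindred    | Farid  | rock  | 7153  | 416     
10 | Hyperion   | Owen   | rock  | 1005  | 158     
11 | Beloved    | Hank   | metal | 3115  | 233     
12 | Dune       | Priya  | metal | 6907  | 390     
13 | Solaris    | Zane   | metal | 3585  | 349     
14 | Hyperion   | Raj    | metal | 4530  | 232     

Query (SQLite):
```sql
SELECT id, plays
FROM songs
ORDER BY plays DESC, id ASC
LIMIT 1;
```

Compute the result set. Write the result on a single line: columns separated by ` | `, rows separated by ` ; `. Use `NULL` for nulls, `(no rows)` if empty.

Sort by plays desc, tiebreak id asc: (7153, id=9), (6907, id=12), (6214, id=4), (4570, id=8) …. Take first 1.

9 | 7153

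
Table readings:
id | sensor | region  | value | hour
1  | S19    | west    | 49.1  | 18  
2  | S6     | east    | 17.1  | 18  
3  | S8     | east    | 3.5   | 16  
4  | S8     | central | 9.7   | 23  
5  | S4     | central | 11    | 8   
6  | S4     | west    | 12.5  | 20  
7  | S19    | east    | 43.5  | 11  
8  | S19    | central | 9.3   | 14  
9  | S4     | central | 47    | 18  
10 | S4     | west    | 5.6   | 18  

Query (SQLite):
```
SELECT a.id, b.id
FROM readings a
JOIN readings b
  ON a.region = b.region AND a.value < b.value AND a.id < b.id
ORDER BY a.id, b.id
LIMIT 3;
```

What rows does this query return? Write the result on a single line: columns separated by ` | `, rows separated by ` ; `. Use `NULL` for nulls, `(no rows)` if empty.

Pairs (a,b) with same region, a.value < b.value, a.id < b.id.
region groups: central:{4,5,8,9} east:{2,3,7} west:{1,6,10}
Ordered by (a.id, b.id); first 3.

2 | 7 ; 3 | 7 ; 4 | 5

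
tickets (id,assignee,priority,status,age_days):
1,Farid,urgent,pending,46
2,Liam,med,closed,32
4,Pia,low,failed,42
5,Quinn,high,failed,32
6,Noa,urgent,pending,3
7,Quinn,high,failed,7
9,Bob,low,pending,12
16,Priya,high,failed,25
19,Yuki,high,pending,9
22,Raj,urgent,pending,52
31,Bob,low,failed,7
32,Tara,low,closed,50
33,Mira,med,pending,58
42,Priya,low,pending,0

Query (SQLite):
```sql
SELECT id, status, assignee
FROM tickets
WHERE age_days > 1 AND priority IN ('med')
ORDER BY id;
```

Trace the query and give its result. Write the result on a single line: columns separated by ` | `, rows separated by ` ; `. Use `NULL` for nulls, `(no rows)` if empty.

age_days > 1: ids {1, 2, 4, 5, 6, 7, 9, 16, 19, 22, 31, 32, 33}
priority IN ('med'): ids {2, 33}
Combine with AND.

2 | closed | Liam ; 33 | pending | Mira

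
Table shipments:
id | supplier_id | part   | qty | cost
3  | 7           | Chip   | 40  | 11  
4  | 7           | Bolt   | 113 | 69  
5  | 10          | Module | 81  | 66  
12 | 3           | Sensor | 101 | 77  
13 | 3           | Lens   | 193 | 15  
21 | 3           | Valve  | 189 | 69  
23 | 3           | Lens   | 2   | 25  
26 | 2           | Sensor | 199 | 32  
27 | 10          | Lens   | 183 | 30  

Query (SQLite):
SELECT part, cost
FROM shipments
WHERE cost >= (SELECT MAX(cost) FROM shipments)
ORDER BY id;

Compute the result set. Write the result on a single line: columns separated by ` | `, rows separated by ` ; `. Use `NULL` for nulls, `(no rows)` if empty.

Scalar subquery: MAX(cost) over all shipments rows = 77.
Keep rows where cost >= that value.

Sensor | 77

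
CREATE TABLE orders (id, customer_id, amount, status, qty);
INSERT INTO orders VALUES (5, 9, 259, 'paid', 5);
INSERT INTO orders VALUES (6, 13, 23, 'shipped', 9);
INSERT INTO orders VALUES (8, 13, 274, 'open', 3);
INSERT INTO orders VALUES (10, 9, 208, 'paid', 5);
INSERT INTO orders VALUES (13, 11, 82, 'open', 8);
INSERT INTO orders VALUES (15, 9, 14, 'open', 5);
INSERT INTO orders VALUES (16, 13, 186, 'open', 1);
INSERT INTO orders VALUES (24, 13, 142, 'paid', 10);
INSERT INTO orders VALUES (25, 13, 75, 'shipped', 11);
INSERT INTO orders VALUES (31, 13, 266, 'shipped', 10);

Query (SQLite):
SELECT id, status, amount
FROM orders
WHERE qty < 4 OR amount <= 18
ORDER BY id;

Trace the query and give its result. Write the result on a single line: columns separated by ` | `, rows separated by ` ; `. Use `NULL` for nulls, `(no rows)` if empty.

qty < 4: ids {8, 16}
amount <= 18: ids {15}
Combine with OR.

8 | open | 274 ; 15 | open | 14 ; 16 | open | 186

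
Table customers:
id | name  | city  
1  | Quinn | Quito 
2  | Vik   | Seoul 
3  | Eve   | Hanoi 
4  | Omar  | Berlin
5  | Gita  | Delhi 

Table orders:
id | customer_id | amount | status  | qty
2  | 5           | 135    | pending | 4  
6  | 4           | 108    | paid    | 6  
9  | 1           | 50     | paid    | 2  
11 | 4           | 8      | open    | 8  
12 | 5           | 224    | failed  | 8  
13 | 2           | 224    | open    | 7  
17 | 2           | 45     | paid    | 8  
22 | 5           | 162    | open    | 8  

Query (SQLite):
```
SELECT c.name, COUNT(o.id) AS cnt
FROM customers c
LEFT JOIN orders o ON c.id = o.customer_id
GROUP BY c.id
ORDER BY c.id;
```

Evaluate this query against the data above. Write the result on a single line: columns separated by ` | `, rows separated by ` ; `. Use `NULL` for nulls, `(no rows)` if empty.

LEFT JOIN keeps every customers row; unmatched ones get NULL for orders columns.
Group by customers.id and compute COUNT(o.id). COUNT(col) of an all-NULL group is 0.
  1: ids {9} → COUNT(o.id)=1
  2: ids {13, 17} → COUNT(o.id)=2
  3: ids {—} → COUNT(o.id)=0
  4: ids {6, 11} → COUNT(o.id)=2
  5: ids {2, 12, 22} → COUNT(o.id)=3

Quinn | 1 ; Vik | 2 ; Eve | 0 ; Omar | 2 ; Gita | 3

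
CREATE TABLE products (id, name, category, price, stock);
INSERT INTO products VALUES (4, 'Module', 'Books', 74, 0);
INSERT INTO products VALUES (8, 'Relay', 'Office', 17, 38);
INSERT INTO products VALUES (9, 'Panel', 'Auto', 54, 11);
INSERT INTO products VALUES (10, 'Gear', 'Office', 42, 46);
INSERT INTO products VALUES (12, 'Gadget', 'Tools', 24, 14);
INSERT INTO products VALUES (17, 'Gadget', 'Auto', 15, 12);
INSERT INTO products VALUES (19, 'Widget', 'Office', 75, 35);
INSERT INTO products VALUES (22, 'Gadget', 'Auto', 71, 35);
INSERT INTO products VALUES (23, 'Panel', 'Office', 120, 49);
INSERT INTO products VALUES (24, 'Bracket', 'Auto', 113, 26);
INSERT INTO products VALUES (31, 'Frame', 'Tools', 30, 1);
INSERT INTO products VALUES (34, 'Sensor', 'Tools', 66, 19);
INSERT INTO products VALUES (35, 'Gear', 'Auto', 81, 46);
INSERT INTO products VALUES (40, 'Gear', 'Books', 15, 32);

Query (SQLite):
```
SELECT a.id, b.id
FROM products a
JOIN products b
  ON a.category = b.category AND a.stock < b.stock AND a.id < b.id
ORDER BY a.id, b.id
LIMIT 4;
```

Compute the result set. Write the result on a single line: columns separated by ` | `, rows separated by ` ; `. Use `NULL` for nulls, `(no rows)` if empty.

Pairs (a,b) with same category, a.stock < b.stock, a.id < b.id.
category groups: Auto:{9,17,22,24,35} Books:{4,40} Office:{8,10,19,23} Tools:{12,31,34}
Ordered by (a.id, b.id); first 4.

4 | 40 ; 8 | 10 ; 8 | 23 ; 9 | 17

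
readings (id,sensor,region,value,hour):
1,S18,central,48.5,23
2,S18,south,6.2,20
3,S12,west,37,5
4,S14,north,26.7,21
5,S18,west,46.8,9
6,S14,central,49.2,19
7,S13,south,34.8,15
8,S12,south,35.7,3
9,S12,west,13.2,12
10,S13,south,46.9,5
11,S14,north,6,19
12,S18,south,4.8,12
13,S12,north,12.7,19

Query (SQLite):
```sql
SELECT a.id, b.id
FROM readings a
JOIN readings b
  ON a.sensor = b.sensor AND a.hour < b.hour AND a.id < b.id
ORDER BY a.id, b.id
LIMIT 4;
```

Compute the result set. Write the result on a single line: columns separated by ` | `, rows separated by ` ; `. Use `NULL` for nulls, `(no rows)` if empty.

Pairs (a,b) with same sensor, a.hour < b.hour, a.id < b.id.
sensor groups: S12:{3,8,9,13} S13:{7,10} S14:{4,6,11} S18:{1,2,5,12}
Ordered by (a.id, b.id); first 4.

3 | 9 ; 3 | 13 ; 5 | 12 ; 8 | 9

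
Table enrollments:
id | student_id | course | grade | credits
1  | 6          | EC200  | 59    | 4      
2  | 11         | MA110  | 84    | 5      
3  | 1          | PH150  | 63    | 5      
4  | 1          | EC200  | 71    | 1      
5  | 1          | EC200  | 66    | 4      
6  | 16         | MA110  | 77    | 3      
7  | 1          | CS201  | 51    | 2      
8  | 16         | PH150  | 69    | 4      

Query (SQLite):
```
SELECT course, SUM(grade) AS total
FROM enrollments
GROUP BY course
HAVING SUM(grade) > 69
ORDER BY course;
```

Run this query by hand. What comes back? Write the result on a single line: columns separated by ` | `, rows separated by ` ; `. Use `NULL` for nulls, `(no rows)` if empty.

Partition enrollments by course; compute SUM(grade) within each group.
HAVING: keep groups where SUM(grade) > 69.
  CS201: ids {7} → SUM(grade)=51
  EC200: ids {1, 4, 5} → SUM(grade)=196
  MA110: ids {2, 6} → SUM(grade)=161
  PH150: ids {3, 8} → SUM(grade)=132

EC200 | 196 ; MA110 | 161 ; PH150 | 132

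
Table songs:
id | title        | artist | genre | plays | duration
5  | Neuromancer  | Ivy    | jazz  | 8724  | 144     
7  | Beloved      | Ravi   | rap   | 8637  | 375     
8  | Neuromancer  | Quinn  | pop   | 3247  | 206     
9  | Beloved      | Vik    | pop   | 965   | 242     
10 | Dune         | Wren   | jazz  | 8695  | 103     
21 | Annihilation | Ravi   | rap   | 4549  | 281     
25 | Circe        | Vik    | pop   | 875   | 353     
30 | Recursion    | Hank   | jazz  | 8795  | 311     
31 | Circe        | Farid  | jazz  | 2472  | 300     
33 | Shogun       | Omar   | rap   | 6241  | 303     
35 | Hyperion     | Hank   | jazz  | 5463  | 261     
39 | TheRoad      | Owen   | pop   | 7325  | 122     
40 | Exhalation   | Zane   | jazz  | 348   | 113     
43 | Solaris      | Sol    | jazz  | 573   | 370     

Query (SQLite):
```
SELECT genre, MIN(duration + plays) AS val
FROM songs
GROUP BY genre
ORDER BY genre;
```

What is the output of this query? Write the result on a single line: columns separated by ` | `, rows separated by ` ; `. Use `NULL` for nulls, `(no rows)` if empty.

For each row compute duration + plays.
Group by genre; take MIN of the expression per group.
  jazz: ids {5, 10, 30, 31, 35, 40, 43} → MIN(duration + plays)=461
  pop: ids {8, 9, 25, 39} → MIN(duration + plays)=1207
  rap: ids {7, 21, 33} → MIN(duration + plays)=4830

jazz | 461 ; pop | 1207 ; rap | 4830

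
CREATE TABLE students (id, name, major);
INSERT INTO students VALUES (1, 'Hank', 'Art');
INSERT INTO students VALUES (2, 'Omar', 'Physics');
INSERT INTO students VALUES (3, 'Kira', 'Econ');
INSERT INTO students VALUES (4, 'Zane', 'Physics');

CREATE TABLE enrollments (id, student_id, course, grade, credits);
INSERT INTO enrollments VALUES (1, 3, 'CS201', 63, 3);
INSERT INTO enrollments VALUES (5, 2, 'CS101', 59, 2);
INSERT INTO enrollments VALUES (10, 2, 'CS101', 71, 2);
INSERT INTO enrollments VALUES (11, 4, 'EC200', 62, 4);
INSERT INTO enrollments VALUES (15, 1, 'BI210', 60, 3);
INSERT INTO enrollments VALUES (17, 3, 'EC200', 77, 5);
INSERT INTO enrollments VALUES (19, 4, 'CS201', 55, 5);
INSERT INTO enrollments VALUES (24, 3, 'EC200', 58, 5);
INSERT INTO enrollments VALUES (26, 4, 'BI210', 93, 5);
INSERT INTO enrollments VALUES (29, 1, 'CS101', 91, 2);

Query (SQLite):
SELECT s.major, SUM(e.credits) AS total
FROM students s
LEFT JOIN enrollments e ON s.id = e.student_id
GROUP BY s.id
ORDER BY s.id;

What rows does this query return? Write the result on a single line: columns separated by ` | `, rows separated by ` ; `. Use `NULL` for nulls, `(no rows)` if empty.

LEFT JOIN keeps every students row; unmatched ones get NULL for enrollments columns.
Group by students.id and compute SUM(e.credits). SUM over an all-NULL group is NULL.
  1: ids {15, 29} → SUM(e.credits)=5
  2: ids {5, 10} → SUM(e.credits)=4
  3: ids {1, 17, 24} → SUM(e.credits)=13
  4: ids {11, 19, 26} → SUM(e.credits)=14

Art | 5 ; Physics | 4 ; Econ | 13 ; Physics | 14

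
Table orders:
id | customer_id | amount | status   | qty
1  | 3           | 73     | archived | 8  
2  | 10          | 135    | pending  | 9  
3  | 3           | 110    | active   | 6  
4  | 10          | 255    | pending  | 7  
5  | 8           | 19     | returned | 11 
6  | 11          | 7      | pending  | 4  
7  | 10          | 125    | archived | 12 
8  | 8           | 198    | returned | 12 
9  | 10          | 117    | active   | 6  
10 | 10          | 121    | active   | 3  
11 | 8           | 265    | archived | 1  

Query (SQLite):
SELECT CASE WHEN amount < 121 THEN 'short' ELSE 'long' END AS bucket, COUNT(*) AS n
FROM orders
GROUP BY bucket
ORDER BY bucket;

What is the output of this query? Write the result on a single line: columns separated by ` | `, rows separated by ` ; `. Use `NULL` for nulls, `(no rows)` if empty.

long | 6 ; short | 5

Bucket rows by amount < 121 → 'short' else 'long'; count each bucket.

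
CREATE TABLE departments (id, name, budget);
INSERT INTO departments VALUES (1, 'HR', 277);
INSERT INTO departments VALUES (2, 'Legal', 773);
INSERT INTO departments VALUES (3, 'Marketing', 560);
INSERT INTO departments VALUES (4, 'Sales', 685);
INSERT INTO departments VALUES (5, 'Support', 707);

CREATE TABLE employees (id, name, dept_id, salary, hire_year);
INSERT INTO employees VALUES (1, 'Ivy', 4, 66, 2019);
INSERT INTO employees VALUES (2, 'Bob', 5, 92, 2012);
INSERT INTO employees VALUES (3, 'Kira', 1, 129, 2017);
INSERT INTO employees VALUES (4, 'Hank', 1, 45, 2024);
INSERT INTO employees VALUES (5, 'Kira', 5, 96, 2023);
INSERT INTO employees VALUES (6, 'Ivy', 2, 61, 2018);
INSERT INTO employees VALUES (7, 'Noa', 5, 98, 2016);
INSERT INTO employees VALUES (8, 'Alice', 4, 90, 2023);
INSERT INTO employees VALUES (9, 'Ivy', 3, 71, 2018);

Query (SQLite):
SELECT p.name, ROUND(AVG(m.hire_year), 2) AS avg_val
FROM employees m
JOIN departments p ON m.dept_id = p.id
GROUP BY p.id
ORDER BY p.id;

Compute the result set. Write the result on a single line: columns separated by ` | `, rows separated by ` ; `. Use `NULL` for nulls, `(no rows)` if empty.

HR | 2020.5 ; Legal | 2018 ; Marketing | 2018 ; Sales | 2021 ; Support | 2017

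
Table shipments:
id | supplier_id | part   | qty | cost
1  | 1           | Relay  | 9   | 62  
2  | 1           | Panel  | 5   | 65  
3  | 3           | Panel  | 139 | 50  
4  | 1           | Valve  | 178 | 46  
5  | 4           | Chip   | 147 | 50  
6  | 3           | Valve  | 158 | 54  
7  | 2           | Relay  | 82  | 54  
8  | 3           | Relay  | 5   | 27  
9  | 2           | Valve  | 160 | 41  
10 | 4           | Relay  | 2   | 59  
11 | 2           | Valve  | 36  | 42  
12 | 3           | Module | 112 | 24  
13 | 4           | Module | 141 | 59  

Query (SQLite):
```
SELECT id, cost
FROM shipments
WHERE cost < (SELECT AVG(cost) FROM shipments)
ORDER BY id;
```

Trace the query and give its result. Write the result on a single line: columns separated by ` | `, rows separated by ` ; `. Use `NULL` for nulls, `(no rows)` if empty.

4 | 46 ; 8 | 27 ; 9 | 41 ; 11 | 42 ; 12 | 24

Scalar subquery: AVG(cost) over all shipments rows = 48.692308 (≈; comparison uses full precision).
Keep rows where cost < that value.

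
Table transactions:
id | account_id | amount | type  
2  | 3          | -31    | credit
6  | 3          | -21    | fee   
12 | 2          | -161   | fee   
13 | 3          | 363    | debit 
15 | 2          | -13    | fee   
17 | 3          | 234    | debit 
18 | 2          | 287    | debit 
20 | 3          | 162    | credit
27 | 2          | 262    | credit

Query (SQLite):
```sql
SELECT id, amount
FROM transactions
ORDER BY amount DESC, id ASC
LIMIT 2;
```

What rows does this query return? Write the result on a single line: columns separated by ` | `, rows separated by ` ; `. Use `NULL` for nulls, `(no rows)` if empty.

Sort by amount desc, tiebreak id asc: (363, id=13), (287, id=18), (262, id=27), (234, id=17), (162, id=20) …. Take first 2.

13 | 363 ; 18 | 287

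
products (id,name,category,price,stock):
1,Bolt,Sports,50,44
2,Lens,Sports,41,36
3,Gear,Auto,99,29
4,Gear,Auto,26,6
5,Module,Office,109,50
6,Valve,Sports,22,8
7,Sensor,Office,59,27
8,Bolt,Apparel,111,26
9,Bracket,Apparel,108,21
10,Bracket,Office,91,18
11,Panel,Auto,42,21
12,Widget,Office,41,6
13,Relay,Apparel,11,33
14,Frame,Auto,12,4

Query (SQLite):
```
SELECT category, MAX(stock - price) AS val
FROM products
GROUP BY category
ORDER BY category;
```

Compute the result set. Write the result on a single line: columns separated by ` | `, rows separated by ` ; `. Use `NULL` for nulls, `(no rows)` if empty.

Apparel | 22 ; Auto | -8 ; Office | -32 ; Sports | -5

For each row compute stock - price.
Group by category; take MAX of the expression per group.
  Apparel: ids {8, 9, 13} → MAX(stock - price)=22
  Auto: ids {3, 4, 11, 14} → MAX(stock - price)=-8
  Office: ids {5, 7, 10, 12} → MAX(stock - price)=-32
  Sports: ids {1, 2, 6} → MAX(stock - price)=-5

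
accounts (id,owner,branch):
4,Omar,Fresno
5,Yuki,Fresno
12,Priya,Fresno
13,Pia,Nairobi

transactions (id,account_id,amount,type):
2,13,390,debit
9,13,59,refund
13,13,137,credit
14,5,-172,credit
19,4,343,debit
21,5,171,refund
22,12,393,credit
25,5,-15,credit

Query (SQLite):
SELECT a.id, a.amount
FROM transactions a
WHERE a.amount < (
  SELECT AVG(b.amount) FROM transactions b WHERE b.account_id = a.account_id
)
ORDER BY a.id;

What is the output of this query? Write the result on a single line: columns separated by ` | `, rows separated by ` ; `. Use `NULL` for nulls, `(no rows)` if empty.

9 | 59 ; 13 | 137 ; 14 | -172 ; 25 | -15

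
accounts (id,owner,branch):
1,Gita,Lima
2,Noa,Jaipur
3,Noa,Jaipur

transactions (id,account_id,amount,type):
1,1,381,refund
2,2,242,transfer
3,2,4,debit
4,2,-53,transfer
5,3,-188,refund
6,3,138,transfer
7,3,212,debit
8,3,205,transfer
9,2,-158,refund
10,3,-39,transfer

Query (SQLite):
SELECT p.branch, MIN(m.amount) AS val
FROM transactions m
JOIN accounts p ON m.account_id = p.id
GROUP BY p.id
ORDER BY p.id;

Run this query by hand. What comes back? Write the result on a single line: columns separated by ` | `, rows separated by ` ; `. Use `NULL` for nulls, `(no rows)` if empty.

Lima | 381 ; Jaipur | -158 ; Jaipur | -188

Join each transactions row to its accounts via account_id.
Group joined rows by accounts.id; compute MIN(m.amount) per group.
  1: ids {1} → MIN(m.amount)=381
  2: ids {2, 3, 4, 9} → MIN(m.amount)=-158
  3: ids {5, 6, 7, 8, 10} → MIN(m.amount)=-188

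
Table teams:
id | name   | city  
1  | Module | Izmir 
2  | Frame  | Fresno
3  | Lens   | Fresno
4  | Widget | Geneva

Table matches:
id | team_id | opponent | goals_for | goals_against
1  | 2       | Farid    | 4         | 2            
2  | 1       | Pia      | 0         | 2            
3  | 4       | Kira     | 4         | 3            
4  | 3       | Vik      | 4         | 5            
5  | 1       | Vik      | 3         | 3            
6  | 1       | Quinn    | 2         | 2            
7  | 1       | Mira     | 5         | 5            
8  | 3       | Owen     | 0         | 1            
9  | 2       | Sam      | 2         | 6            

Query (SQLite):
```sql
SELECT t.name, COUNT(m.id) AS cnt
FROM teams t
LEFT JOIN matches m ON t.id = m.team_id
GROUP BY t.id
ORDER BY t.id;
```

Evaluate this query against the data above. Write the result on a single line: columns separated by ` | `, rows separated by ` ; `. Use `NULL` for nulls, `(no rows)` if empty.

LEFT JOIN keeps every teams row; unmatched ones get NULL for matches columns.
Group by teams.id and compute COUNT(m.id). COUNT(col) of an all-NULL group is 0.
  1: ids {2, 5, 6, 7} → COUNT(m.id)=4
  2: ids {1, 9} → COUNT(m.id)=2
  3: ids {4, 8} → COUNT(m.id)=2
  4: ids {3} → COUNT(m.id)=1

Module | 4 ; Frame | 2 ; Lens | 2 ; Widget | 1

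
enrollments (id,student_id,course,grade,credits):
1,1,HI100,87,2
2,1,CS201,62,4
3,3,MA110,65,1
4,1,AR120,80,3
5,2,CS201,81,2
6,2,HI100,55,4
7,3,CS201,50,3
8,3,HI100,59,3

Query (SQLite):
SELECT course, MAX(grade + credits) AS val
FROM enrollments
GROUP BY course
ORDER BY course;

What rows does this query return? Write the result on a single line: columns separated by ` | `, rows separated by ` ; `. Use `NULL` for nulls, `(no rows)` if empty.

AR120 | 83 ; CS201 | 83 ; HI100 | 89 ; MA110 | 66

For each row compute grade + credits.
Group by course; take MAX of the expression per group.
  AR120: ids {4} → MAX(grade + credits)=83
  CS201: ids {2, 5, 7} → MAX(grade + credits)=83
  HI100: ids {1, 6, 8} → MAX(grade + credits)=89
  MA110: ids {3} → MAX(grade + credits)=66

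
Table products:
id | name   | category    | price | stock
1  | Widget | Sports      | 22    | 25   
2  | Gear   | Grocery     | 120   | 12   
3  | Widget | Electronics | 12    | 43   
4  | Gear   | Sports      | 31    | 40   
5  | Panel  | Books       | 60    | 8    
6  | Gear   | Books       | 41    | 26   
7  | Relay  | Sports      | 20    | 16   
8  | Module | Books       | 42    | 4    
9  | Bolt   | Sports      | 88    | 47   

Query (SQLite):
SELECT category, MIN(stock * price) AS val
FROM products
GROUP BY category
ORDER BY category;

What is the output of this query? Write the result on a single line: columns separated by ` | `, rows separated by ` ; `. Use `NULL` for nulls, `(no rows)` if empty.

Books | 168 ; Electronics | 516 ; Grocery | 1440 ; Sports | 320

For each row compute stock * price.
Group by category; take MIN of the expression per group.
  Books: ids {5, 6, 8} → MIN(stock * price)=168
  Electronics: ids {3} → MIN(stock * price)=516
  Grocery: ids {2} → MIN(stock * price)=1440
  Sports: ids {1, 4, 7, 9} → MIN(stock * price)=320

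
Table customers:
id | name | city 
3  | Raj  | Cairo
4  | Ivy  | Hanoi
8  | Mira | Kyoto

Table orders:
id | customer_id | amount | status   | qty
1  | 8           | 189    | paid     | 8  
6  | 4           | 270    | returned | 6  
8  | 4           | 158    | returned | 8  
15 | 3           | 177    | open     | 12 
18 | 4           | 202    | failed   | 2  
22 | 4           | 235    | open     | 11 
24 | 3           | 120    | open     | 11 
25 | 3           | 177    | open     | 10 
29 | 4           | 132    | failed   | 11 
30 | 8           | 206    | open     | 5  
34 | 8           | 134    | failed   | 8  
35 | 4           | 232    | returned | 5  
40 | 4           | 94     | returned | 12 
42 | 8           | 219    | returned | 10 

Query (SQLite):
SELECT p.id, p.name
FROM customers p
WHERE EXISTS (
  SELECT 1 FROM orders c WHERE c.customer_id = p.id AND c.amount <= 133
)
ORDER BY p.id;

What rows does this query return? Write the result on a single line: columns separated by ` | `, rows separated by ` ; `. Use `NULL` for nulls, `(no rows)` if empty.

3 | Raj ; 4 | Ivy

For each customers row, check whether any orders with matching customer_id has amount <= 133.
Keep rows where that is true.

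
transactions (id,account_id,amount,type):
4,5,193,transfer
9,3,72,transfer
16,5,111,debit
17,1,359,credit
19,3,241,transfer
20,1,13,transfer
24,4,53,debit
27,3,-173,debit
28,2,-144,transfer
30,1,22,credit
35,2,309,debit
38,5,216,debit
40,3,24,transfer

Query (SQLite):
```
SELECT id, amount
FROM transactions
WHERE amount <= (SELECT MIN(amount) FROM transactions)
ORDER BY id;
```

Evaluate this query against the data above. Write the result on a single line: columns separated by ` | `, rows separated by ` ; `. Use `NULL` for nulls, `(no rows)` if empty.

27 | -173

Scalar subquery: MIN(amount) over all transactions rows = -173.
Keep rows where amount <= that value.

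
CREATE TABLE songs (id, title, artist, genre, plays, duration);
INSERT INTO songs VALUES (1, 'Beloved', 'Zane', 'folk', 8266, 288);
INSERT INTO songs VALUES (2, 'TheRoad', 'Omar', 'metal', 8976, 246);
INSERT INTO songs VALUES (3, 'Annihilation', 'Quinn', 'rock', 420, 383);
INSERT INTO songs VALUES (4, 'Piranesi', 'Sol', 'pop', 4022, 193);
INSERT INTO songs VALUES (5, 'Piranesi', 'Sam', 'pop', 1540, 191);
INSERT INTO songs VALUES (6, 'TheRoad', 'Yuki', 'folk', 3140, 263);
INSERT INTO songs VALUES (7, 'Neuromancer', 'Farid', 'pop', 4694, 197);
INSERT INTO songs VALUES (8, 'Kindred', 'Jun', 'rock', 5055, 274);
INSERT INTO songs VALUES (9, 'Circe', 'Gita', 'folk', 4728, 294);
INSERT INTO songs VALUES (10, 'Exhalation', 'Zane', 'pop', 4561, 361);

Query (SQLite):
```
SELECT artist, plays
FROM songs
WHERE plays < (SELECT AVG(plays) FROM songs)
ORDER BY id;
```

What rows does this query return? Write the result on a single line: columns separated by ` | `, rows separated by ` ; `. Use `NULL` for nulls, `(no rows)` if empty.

Scalar subquery: AVG(plays) over all songs rows = 4540.2.
Keep rows where plays < that value.

Quinn | 420 ; Sol | 4022 ; Sam | 1540 ; Yuki | 3140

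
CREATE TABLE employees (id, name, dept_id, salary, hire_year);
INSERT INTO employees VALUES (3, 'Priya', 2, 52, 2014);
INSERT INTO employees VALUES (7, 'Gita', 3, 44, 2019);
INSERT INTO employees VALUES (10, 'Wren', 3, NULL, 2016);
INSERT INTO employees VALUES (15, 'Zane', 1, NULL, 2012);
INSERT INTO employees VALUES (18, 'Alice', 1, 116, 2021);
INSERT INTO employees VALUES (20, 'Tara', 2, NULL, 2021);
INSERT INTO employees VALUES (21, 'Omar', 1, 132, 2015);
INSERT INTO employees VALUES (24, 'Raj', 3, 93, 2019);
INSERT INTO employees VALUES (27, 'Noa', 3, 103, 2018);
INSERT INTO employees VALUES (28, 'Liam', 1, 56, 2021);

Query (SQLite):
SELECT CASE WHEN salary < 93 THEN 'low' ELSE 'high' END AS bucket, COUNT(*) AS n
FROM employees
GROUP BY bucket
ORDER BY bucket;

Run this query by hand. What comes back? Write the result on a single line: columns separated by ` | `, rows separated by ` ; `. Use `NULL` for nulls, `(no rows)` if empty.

high | 7 ; low | 3

Bucket rows by salary < 93 → 'low' else 'high'; count each bucket.
NULL < 93 is unknown, so NULL salary falls into ELSE → 'high'.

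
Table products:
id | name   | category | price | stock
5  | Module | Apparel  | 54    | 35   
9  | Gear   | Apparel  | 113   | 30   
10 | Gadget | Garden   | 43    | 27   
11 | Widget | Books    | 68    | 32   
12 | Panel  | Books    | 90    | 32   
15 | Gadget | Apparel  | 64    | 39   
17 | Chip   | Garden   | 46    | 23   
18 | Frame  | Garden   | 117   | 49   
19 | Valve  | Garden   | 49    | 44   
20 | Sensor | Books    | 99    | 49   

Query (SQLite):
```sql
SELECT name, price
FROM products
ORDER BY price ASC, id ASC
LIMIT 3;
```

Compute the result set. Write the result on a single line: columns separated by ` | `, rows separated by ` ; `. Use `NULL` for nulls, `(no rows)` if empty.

Gadget | 43 ; Chip | 46 ; Valve | 49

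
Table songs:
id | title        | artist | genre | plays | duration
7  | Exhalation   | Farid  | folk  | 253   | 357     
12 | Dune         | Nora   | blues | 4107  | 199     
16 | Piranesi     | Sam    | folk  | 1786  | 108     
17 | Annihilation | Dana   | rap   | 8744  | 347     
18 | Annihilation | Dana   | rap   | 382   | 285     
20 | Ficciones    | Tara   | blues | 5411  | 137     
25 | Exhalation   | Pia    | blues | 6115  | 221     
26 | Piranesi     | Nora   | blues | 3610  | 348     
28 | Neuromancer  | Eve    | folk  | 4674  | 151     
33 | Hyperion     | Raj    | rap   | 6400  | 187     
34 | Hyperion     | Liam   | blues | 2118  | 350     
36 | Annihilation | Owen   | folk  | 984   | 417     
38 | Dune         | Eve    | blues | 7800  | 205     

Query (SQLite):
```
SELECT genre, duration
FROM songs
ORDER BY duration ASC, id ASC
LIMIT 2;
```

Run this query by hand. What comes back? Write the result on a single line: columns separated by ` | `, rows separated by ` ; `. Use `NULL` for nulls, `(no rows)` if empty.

folk | 108 ; blues | 137

Sort by duration asc, tiebreak id asc: (108, id=16), (137, id=20), (151, id=28), (187, id=33), (199, id=12) …. Take first 2.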